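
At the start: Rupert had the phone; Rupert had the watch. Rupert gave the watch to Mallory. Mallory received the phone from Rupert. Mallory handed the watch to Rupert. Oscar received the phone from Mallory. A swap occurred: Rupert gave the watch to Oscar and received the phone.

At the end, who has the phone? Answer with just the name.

Answer: Rupert

Derivation:
Tracking all object holders:
Start: phone:Rupert, watch:Rupert
Event 1 (give watch: Rupert -> Mallory). State: phone:Rupert, watch:Mallory
Event 2 (give phone: Rupert -> Mallory). State: phone:Mallory, watch:Mallory
Event 3 (give watch: Mallory -> Rupert). State: phone:Mallory, watch:Rupert
Event 4 (give phone: Mallory -> Oscar). State: phone:Oscar, watch:Rupert
Event 5 (swap watch<->phone: now watch:Oscar, phone:Rupert). State: phone:Rupert, watch:Oscar

Final state: phone:Rupert, watch:Oscar
The phone is held by Rupert.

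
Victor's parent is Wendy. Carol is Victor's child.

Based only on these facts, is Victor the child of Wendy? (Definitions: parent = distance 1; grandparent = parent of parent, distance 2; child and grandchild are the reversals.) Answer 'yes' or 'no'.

Reconstructing the parent chain from the given facts:
  Wendy -> Victor -> Carol
(each arrow means 'parent of the next')
Positions in the chain (0 = top):
  position of Wendy: 0
  position of Victor: 1
  position of Carol: 2

Victor is at position 1, Wendy is at position 0; signed distance (j - i) = -1.
'child' requires j - i = -1. Actual distance is -1, so the relation HOLDS.

Answer: yes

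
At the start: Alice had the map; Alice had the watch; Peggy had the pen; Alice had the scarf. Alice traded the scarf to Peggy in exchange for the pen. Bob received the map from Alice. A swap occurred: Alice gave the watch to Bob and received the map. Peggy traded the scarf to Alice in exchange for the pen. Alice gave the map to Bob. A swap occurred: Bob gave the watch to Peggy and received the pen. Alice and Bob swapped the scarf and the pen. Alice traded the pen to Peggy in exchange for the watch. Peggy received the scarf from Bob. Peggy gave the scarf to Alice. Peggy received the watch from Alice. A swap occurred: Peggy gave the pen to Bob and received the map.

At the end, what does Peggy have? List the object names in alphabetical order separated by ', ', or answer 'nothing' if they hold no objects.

Answer: map, watch

Derivation:
Tracking all object holders:
Start: map:Alice, watch:Alice, pen:Peggy, scarf:Alice
Event 1 (swap scarf<->pen: now scarf:Peggy, pen:Alice). State: map:Alice, watch:Alice, pen:Alice, scarf:Peggy
Event 2 (give map: Alice -> Bob). State: map:Bob, watch:Alice, pen:Alice, scarf:Peggy
Event 3 (swap watch<->map: now watch:Bob, map:Alice). State: map:Alice, watch:Bob, pen:Alice, scarf:Peggy
Event 4 (swap scarf<->pen: now scarf:Alice, pen:Peggy). State: map:Alice, watch:Bob, pen:Peggy, scarf:Alice
Event 5 (give map: Alice -> Bob). State: map:Bob, watch:Bob, pen:Peggy, scarf:Alice
Event 6 (swap watch<->pen: now watch:Peggy, pen:Bob). State: map:Bob, watch:Peggy, pen:Bob, scarf:Alice
Event 7 (swap scarf<->pen: now scarf:Bob, pen:Alice). State: map:Bob, watch:Peggy, pen:Alice, scarf:Bob
Event 8 (swap pen<->watch: now pen:Peggy, watch:Alice). State: map:Bob, watch:Alice, pen:Peggy, scarf:Bob
Event 9 (give scarf: Bob -> Peggy). State: map:Bob, watch:Alice, pen:Peggy, scarf:Peggy
Event 10 (give scarf: Peggy -> Alice). State: map:Bob, watch:Alice, pen:Peggy, scarf:Alice
Event 11 (give watch: Alice -> Peggy). State: map:Bob, watch:Peggy, pen:Peggy, scarf:Alice
Event 12 (swap pen<->map: now pen:Bob, map:Peggy). State: map:Peggy, watch:Peggy, pen:Bob, scarf:Alice

Final state: map:Peggy, watch:Peggy, pen:Bob, scarf:Alice
Peggy holds: map, watch.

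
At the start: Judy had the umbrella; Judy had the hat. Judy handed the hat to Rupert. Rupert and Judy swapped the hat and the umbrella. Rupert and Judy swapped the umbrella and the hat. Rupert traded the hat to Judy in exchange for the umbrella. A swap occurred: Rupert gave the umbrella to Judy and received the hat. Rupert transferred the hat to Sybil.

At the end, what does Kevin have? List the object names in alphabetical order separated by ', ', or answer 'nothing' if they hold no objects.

Answer: nothing

Derivation:
Tracking all object holders:
Start: umbrella:Judy, hat:Judy
Event 1 (give hat: Judy -> Rupert). State: umbrella:Judy, hat:Rupert
Event 2 (swap hat<->umbrella: now hat:Judy, umbrella:Rupert). State: umbrella:Rupert, hat:Judy
Event 3 (swap umbrella<->hat: now umbrella:Judy, hat:Rupert). State: umbrella:Judy, hat:Rupert
Event 4 (swap hat<->umbrella: now hat:Judy, umbrella:Rupert). State: umbrella:Rupert, hat:Judy
Event 5 (swap umbrella<->hat: now umbrella:Judy, hat:Rupert). State: umbrella:Judy, hat:Rupert
Event 6 (give hat: Rupert -> Sybil). State: umbrella:Judy, hat:Sybil

Final state: umbrella:Judy, hat:Sybil
Kevin holds: (nothing).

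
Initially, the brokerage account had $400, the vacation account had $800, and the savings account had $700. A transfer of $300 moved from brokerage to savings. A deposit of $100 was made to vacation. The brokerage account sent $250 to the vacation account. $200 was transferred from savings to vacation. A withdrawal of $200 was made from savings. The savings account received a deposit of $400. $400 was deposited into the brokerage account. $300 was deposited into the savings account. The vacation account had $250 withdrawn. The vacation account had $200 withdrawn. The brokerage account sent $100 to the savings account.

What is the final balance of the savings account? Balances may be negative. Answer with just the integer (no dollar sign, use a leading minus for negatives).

Tracking account balances step by step:
Start: brokerage=400, vacation=800, savings=700
Event 1 (transfer 300 brokerage -> savings): brokerage: 400 - 300 = 100, savings: 700 + 300 = 1000. Balances: brokerage=100, vacation=800, savings=1000
Event 2 (deposit 100 to vacation): vacation: 800 + 100 = 900. Balances: brokerage=100, vacation=900, savings=1000
Event 3 (transfer 250 brokerage -> vacation): brokerage: 100 - 250 = -150, vacation: 900 + 250 = 1150. Balances: brokerage=-150, vacation=1150, savings=1000
Event 4 (transfer 200 savings -> vacation): savings: 1000 - 200 = 800, vacation: 1150 + 200 = 1350. Balances: brokerage=-150, vacation=1350, savings=800
Event 5 (withdraw 200 from savings): savings: 800 - 200 = 600. Balances: brokerage=-150, vacation=1350, savings=600
Event 6 (deposit 400 to savings): savings: 600 + 400 = 1000. Balances: brokerage=-150, vacation=1350, savings=1000
Event 7 (deposit 400 to brokerage): brokerage: -150 + 400 = 250. Balances: brokerage=250, vacation=1350, savings=1000
Event 8 (deposit 300 to savings): savings: 1000 + 300 = 1300. Balances: brokerage=250, vacation=1350, savings=1300
Event 9 (withdraw 250 from vacation): vacation: 1350 - 250 = 1100. Balances: brokerage=250, vacation=1100, savings=1300
Event 10 (withdraw 200 from vacation): vacation: 1100 - 200 = 900. Balances: brokerage=250, vacation=900, savings=1300
Event 11 (transfer 100 brokerage -> savings): brokerage: 250 - 100 = 150, savings: 1300 + 100 = 1400. Balances: brokerage=150, vacation=900, savings=1400

Final balance of savings: 1400

Answer: 1400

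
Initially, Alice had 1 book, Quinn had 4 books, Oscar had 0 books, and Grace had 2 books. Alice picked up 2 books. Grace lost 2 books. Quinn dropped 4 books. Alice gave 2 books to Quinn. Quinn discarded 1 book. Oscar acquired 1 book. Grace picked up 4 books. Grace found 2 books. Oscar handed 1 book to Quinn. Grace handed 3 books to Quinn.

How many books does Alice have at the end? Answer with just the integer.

Answer: 1

Derivation:
Tracking counts step by step:
Start: Alice=1, Quinn=4, Oscar=0, Grace=2
Event 1 (Alice +2): Alice: 1 -> 3. State: Alice=3, Quinn=4, Oscar=0, Grace=2
Event 2 (Grace -2): Grace: 2 -> 0. State: Alice=3, Quinn=4, Oscar=0, Grace=0
Event 3 (Quinn -4): Quinn: 4 -> 0. State: Alice=3, Quinn=0, Oscar=0, Grace=0
Event 4 (Alice -> Quinn, 2): Alice: 3 -> 1, Quinn: 0 -> 2. State: Alice=1, Quinn=2, Oscar=0, Grace=0
Event 5 (Quinn -1): Quinn: 2 -> 1. State: Alice=1, Quinn=1, Oscar=0, Grace=0
Event 6 (Oscar +1): Oscar: 0 -> 1. State: Alice=1, Quinn=1, Oscar=1, Grace=0
Event 7 (Grace +4): Grace: 0 -> 4. State: Alice=1, Quinn=1, Oscar=1, Grace=4
Event 8 (Grace +2): Grace: 4 -> 6. State: Alice=1, Quinn=1, Oscar=1, Grace=6
Event 9 (Oscar -> Quinn, 1): Oscar: 1 -> 0, Quinn: 1 -> 2. State: Alice=1, Quinn=2, Oscar=0, Grace=6
Event 10 (Grace -> Quinn, 3): Grace: 6 -> 3, Quinn: 2 -> 5. State: Alice=1, Quinn=5, Oscar=0, Grace=3

Alice's final count: 1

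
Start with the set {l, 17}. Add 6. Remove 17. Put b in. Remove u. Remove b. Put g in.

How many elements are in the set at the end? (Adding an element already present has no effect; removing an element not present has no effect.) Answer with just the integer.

Answer: 3

Derivation:
Tracking the set through each operation:
Start: {17, l}
Event 1 (add 6): added. Set: {17, 6, l}
Event 2 (remove 17): removed. Set: {6, l}
Event 3 (add b): added. Set: {6, b, l}
Event 4 (remove u): not present, no change. Set: {6, b, l}
Event 5 (remove b): removed. Set: {6, l}
Event 6 (add g): added. Set: {6, g, l}

Final set: {6, g, l} (size 3)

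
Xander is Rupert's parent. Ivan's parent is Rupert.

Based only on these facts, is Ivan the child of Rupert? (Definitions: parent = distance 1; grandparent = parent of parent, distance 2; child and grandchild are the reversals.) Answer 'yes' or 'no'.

Answer: yes

Derivation:
Reconstructing the parent chain from the given facts:
  Xander -> Rupert -> Ivan
(each arrow means 'parent of the next')
Positions in the chain (0 = top):
  position of Xander: 0
  position of Rupert: 1
  position of Ivan: 2

Ivan is at position 2, Rupert is at position 1; signed distance (j - i) = -1.
'child' requires j - i = -1. Actual distance is -1, so the relation HOLDS.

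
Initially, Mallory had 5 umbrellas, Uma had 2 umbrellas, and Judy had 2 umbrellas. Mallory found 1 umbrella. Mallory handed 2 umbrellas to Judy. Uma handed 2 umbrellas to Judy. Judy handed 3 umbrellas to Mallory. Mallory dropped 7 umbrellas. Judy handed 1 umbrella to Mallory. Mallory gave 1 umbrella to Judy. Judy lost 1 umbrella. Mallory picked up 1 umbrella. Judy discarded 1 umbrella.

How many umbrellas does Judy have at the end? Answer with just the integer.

Tracking counts step by step:
Start: Mallory=5, Uma=2, Judy=2
Event 1 (Mallory +1): Mallory: 5 -> 6. State: Mallory=6, Uma=2, Judy=2
Event 2 (Mallory -> Judy, 2): Mallory: 6 -> 4, Judy: 2 -> 4. State: Mallory=4, Uma=2, Judy=4
Event 3 (Uma -> Judy, 2): Uma: 2 -> 0, Judy: 4 -> 6. State: Mallory=4, Uma=0, Judy=6
Event 4 (Judy -> Mallory, 3): Judy: 6 -> 3, Mallory: 4 -> 7. State: Mallory=7, Uma=0, Judy=3
Event 5 (Mallory -7): Mallory: 7 -> 0. State: Mallory=0, Uma=0, Judy=3
Event 6 (Judy -> Mallory, 1): Judy: 3 -> 2, Mallory: 0 -> 1. State: Mallory=1, Uma=0, Judy=2
Event 7 (Mallory -> Judy, 1): Mallory: 1 -> 0, Judy: 2 -> 3. State: Mallory=0, Uma=0, Judy=3
Event 8 (Judy -1): Judy: 3 -> 2. State: Mallory=0, Uma=0, Judy=2
Event 9 (Mallory +1): Mallory: 0 -> 1. State: Mallory=1, Uma=0, Judy=2
Event 10 (Judy -1): Judy: 2 -> 1. State: Mallory=1, Uma=0, Judy=1

Judy's final count: 1

Answer: 1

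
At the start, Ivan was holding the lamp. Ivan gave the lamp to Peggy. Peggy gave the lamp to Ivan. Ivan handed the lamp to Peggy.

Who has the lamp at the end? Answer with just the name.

Answer: Peggy

Derivation:
Tracking the lamp through each event:
Start: Ivan has the lamp.
After event 1: Peggy has the lamp.
After event 2: Ivan has the lamp.
After event 3: Peggy has the lamp.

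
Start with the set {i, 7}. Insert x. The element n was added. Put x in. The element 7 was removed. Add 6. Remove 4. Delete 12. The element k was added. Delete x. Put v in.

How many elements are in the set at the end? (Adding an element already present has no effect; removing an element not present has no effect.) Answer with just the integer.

Tracking the set through each operation:
Start: {7, i}
Event 1 (add x): added. Set: {7, i, x}
Event 2 (add n): added. Set: {7, i, n, x}
Event 3 (add x): already present, no change. Set: {7, i, n, x}
Event 4 (remove 7): removed. Set: {i, n, x}
Event 5 (add 6): added. Set: {6, i, n, x}
Event 6 (remove 4): not present, no change. Set: {6, i, n, x}
Event 7 (remove 12): not present, no change. Set: {6, i, n, x}
Event 8 (add k): added. Set: {6, i, k, n, x}
Event 9 (remove x): removed. Set: {6, i, k, n}
Event 10 (add v): added. Set: {6, i, k, n, v}

Final set: {6, i, k, n, v} (size 5)

Answer: 5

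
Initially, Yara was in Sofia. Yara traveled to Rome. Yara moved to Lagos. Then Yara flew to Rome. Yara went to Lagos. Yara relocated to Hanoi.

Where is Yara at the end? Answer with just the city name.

Tracking Yara's location:
Start: Yara is in Sofia.
After move 1: Sofia -> Rome. Yara is in Rome.
After move 2: Rome -> Lagos. Yara is in Lagos.
After move 3: Lagos -> Rome. Yara is in Rome.
After move 4: Rome -> Lagos. Yara is in Lagos.
After move 5: Lagos -> Hanoi. Yara is in Hanoi.

Answer: Hanoi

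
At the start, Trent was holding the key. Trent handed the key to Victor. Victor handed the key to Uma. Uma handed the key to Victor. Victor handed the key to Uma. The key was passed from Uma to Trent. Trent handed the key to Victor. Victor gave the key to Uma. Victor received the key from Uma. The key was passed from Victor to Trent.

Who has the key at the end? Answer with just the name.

Tracking the key through each event:
Start: Trent has the key.
After event 1: Victor has the key.
After event 2: Uma has the key.
After event 3: Victor has the key.
After event 4: Uma has the key.
After event 5: Trent has the key.
After event 6: Victor has the key.
After event 7: Uma has the key.
After event 8: Victor has the key.
After event 9: Trent has the key.

Answer: Trent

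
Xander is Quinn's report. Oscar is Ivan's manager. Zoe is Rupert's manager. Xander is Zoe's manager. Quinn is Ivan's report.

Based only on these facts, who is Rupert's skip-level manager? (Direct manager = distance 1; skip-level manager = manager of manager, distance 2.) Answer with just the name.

Answer: Xander

Derivation:
Reconstructing the manager chain from the given facts:
  Oscar -> Ivan -> Quinn -> Xander -> Zoe -> Rupert
(each arrow means 'manager of the next')
Positions in the chain (0 = top):
  position of Oscar: 0
  position of Ivan: 1
  position of Quinn: 2
  position of Xander: 3
  position of Zoe: 4
  position of Rupert: 5

Rupert is at position 5; the skip-level manager is 2 steps up the chain, i.e. position 3: Xander.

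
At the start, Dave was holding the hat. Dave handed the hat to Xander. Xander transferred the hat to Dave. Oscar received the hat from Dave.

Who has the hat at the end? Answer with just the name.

Answer: Oscar

Derivation:
Tracking the hat through each event:
Start: Dave has the hat.
After event 1: Xander has the hat.
After event 2: Dave has the hat.
After event 3: Oscar has the hat.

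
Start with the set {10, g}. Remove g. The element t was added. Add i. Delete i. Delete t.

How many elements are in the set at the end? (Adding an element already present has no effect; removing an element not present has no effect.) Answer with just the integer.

Tracking the set through each operation:
Start: {10, g}
Event 1 (remove g): removed. Set: {10}
Event 2 (add t): added. Set: {10, t}
Event 3 (add i): added. Set: {10, i, t}
Event 4 (remove i): removed. Set: {10, t}
Event 5 (remove t): removed. Set: {10}

Final set: {10} (size 1)

Answer: 1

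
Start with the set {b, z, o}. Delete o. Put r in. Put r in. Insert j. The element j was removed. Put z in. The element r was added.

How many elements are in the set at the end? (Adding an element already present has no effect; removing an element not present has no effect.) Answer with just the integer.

Tracking the set through each operation:
Start: {b, o, z}
Event 1 (remove o): removed. Set: {b, z}
Event 2 (add r): added. Set: {b, r, z}
Event 3 (add r): already present, no change. Set: {b, r, z}
Event 4 (add j): added. Set: {b, j, r, z}
Event 5 (remove j): removed. Set: {b, r, z}
Event 6 (add z): already present, no change. Set: {b, r, z}
Event 7 (add r): already present, no change. Set: {b, r, z}

Final set: {b, r, z} (size 3)

Answer: 3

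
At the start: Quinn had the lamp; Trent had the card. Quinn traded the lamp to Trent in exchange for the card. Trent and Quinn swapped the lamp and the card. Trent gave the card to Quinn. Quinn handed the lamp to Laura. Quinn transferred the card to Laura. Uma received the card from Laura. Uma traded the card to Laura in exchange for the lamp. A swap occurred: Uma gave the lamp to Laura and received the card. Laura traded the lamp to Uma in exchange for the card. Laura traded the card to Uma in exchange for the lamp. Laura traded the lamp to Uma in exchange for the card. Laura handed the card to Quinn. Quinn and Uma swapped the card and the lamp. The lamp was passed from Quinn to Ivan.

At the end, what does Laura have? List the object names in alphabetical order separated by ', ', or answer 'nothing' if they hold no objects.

Answer: nothing

Derivation:
Tracking all object holders:
Start: lamp:Quinn, card:Trent
Event 1 (swap lamp<->card: now lamp:Trent, card:Quinn). State: lamp:Trent, card:Quinn
Event 2 (swap lamp<->card: now lamp:Quinn, card:Trent). State: lamp:Quinn, card:Trent
Event 3 (give card: Trent -> Quinn). State: lamp:Quinn, card:Quinn
Event 4 (give lamp: Quinn -> Laura). State: lamp:Laura, card:Quinn
Event 5 (give card: Quinn -> Laura). State: lamp:Laura, card:Laura
Event 6 (give card: Laura -> Uma). State: lamp:Laura, card:Uma
Event 7 (swap card<->lamp: now card:Laura, lamp:Uma). State: lamp:Uma, card:Laura
Event 8 (swap lamp<->card: now lamp:Laura, card:Uma). State: lamp:Laura, card:Uma
Event 9 (swap lamp<->card: now lamp:Uma, card:Laura). State: lamp:Uma, card:Laura
Event 10 (swap card<->lamp: now card:Uma, lamp:Laura). State: lamp:Laura, card:Uma
Event 11 (swap lamp<->card: now lamp:Uma, card:Laura). State: lamp:Uma, card:Laura
Event 12 (give card: Laura -> Quinn). State: lamp:Uma, card:Quinn
Event 13 (swap card<->lamp: now card:Uma, lamp:Quinn). State: lamp:Quinn, card:Uma
Event 14 (give lamp: Quinn -> Ivan). State: lamp:Ivan, card:Uma

Final state: lamp:Ivan, card:Uma
Laura holds: (nothing).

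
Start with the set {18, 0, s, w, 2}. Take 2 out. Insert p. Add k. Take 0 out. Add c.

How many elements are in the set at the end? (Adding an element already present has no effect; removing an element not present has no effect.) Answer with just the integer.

Tracking the set through each operation:
Start: {0, 18, 2, s, w}
Event 1 (remove 2): removed. Set: {0, 18, s, w}
Event 2 (add p): added. Set: {0, 18, p, s, w}
Event 3 (add k): added. Set: {0, 18, k, p, s, w}
Event 4 (remove 0): removed. Set: {18, k, p, s, w}
Event 5 (add c): added. Set: {18, c, k, p, s, w}

Final set: {18, c, k, p, s, w} (size 6)

Answer: 6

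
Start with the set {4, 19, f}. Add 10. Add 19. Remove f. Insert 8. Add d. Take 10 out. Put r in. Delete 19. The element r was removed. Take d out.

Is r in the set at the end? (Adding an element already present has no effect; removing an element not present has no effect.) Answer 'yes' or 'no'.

Tracking the set through each operation:
Start: {19, 4, f}
Event 1 (add 10): added. Set: {10, 19, 4, f}
Event 2 (add 19): already present, no change. Set: {10, 19, 4, f}
Event 3 (remove f): removed. Set: {10, 19, 4}
Event 4 (add 8): added. Set: {10, 19, 4, 8}
Event 5 (add d): added. Set: {10, 19, 4, 8, d}
Event 6 (remove 10): removed. Set: {19, 4, 8, d}
Event 7 (add r): added. Set: {19, 4, 8, d, r}
Event 8 (remove 19): removed. Set: {4, 8, d, r}
Event 9 (remove r): removed. Set: {4, 8, d}
Event 10 (remove d): removed. Set: {4, 8}

Final set: {4, 8} (size 2)
r is NOT in the final set.

Answer: no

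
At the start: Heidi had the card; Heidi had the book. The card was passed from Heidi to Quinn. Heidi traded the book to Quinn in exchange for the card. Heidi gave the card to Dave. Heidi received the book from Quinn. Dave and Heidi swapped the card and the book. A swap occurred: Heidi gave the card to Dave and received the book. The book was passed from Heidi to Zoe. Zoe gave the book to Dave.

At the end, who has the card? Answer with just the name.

Answer: Dave

Derivation:
Tracking all object holders:
Start: card:Heidi, book:Heidi
Event 1 (give card: Heidi -> Quinn). State: card:Quinn, book:Heidi
Event 2 (swap book<->card: now book:Quinn, card:Heidi). State: card:Heidi, book:Quinn
Event 3 (give card: Heidi -> Dave). State: card:Dave, book:Quinn
Event 4 (give book: Quinn -> Heidi). State: card:Dave, book:Heidi
Event 5 (swap card<->book: now card:Heidi, book:Dave). State: card:Heidi, book:Dave
Event 6 (swap card<->book: now card:Dave, book:Heidi). State: card:Dave, book:Heidi
Event 7 (give book: Heidi -> Zoe). State: card:Dave, book:Zoe
Event 8 (give book: Zoe -> Dave). State: card:Dave, book:Dave

Final state: card:Dave, book:Dave
The card is held by Dave.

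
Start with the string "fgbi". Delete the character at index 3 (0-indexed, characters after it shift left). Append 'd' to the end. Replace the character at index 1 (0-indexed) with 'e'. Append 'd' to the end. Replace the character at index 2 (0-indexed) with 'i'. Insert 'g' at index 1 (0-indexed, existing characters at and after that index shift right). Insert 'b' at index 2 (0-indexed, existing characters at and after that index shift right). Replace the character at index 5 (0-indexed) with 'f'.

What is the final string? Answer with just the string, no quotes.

Applying each edit step by step:
Start: "fgbi"
Op 1 (delete idx 3 = 'i'): "fgbi" -> "fgb"
Op 2 (append 'd'): "fgb" -> "fgbd"
Op 3 (replace idx 1: 'g' -> 'e'): "fgbd" -> "febd"
Op 4 (append 'd'): "febd" -> "febdd"
Op 5 (replace idx 2: 'b' -> 'i'): "febdd" -> "feidd"
Op 6 (insert 'g' at idx 1): "feidd" -> "fgeidd"
Op 7 (insert 'b' at idx 2): "fgeidd" -> "fgbeidd"
Op 8 (replace idx 5: 'd' -> 'f'): "fgbeidd" -> "fgbeifd"

Answer: fgbeifd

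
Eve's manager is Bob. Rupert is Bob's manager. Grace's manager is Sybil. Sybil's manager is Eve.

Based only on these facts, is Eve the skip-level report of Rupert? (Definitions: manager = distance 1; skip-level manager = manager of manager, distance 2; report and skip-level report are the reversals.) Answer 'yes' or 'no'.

Reconstructing the manager chain from the given facts:
  Rupert -> Bob -> Eve -> Sybil -> Grace
(each arrow means 'manager of the next')
Positions in the chain (0 = top):
  position of Rupert: 0
  position of Bob: 1
  position of Eve: 2
  position of Sybil: 3
  position of Grace: 4

Eve is at position 2, Rupert is at position 0; signed distance (j - i) = -2.
'skip-level report' requires j - i = -2. Actual distance is -2, so the relation HOLDS.

Answer: yes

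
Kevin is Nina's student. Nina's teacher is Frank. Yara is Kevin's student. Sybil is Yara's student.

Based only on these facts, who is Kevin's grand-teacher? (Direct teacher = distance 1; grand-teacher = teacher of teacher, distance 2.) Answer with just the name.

Answer: Frank

Derivation:
Reconstructing the teacher chain from the given facts:
  Frank -> Nina -> Kevin -> Yara -> Sybil
(each arrow means 'teacher of the next')
Positions in the chain (0 = top):
  position of Frank: 0
  position of Nina: 1
  position of Kevin: 2
  position of Yara: 3
  position of Sybil: 4

Kevin is at position 2; the grand-teacher is 2 steps up the chain, i.e. position 0: Frank.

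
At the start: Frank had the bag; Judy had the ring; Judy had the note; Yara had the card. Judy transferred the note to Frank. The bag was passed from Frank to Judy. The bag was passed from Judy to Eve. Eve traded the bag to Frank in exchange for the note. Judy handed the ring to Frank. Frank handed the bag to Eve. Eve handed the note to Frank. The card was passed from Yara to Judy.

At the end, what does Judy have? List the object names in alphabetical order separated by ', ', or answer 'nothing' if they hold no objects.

Answer: card

Derivation:
Tracking all object holders:
Start: bag:Frank, ring:Judy, note:Judy, card:Yara
Event 1 (give note: Judy -> Frank). State: bag:Frank, ring:Judy, note:Frank, card:Yara
Event 2 (give bag: Frank -> Judy). State: bag:Judy, ring:Judy, note:Frank, card:Yara
Event 3 (give bag: Judy -> Eve). State: bag:Eve, ring:Judy, note:Frank, card:Yara
Event 4 (swap bag<->note: now bag:Frank, note:Eve). State: bag:Frank, ring:Judy, note:Eve, card:Yara
Event 5 (give ring: Judy -> Frank). State: bag:Frank, ring:Frank, note:Eve, card:Yara
Event 6 (give bag: Frank -> Eve). State: bag:Eve, ring:Frank, note:Eve, card:Yara
Event 7 (give note: Eve -> Frank). State: bag:Eve, ring:Frank, note:Frank, card:Yara
Event 8 (give card: Yara -> Judy). State: bag:Eve, ring:Frank, note:Frank, card:Judy

Final state: bag:Eve, ring:Frank, note:Frank, card:Judy
Judy holds: card.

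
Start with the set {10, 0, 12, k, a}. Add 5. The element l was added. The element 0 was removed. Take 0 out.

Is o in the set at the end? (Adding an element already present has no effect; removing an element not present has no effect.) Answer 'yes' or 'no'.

Answer: no

Derivation:
Tracking the set through each operation:
Start: {0, 10, 12, a, k}
Event 1 (add 5): added. Set: {0, 10, 12, 5, a, k}
Event 2 (add l): added. Set: {0, 10, 12, 5, a, k, l}
Event 3 (remove 0): removed. Set: {10, 12, 5, a, k, l}
Event 4 (remove 0): not present, no change. Set: {10, 12, 5, a, k, l}

Final set: {10, 12, 5, a, k, l} (size 6)
o is NOT in the final set.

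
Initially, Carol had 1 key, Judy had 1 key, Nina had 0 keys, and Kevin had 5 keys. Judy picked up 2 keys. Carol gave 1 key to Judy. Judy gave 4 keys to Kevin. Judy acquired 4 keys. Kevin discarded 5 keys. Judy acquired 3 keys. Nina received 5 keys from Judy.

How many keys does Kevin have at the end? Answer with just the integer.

Tracking counts step by step:
Start: Carol=1, Judy=1, Nina=0, Kevin=5
Event 1 (Judy +2): Judy: 1 -> 3. State: Carol=1, Judy=3, Nina=0, Kevin=5
Event 2 (Carol -> Judy, 1): Carol: 1 -> 0, Judy: 3 -> 4. State: Carol=0, Judy=4, Nina=0, Kevin=5
Event 3 (Judy -> Kevin, 4): Judy: 4 -> 0, Kevin: 5 -> 9. State: Carol=0, Judy=0, Nina=0, Kevin=9
Event 4 (Judy +4): Judy: 0 -> 4. State: Carol=0, Judy=4, Nina=0, Kevin=9
Event 5 (Kevin -5): Kevin: 9 -> 4. State: Carol=0, Judy=4, Nina=0, Kevin=4
Event 6 (Judy +3): Judy: 4 -> 7. State: Carol=0, Judy=7, Nina=0, Kevin=4
Event 7 (Judy -> Nina, 5): Judy: 7 -> 2, Nina: 0 -> 5. State: Carol=0, Judy=2, Nina=5, Kevin=4

Kevin's final count: 4

Answer: 4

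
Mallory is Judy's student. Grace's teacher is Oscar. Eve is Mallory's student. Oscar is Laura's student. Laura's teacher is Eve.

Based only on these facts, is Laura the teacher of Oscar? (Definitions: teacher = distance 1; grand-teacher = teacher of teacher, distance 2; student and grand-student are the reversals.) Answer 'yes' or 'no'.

Answer: yes

Derivation:
Reconstructing the teacher chain from the given facts:
  Judy -> Mallory -> Eve -> Laura -> Oscar -> Grace
(each arrow means 'teacher of the next')
Positions in the chain (0 = top):
  position of Judy: 0
  position of Mallory: 1
  position of Eve: 2
  position of Laura: 3
  position of Oscar: 4
  position of Grace: 5

Laura is at position 3, Oscar is at position 4; signed distance (j - i) = 1.
'teacher' requires j - i = 1. Actual distance is 1, so the relation HOLDS.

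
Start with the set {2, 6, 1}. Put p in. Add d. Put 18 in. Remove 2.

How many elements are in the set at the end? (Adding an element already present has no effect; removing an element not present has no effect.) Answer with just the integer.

Tracking the set through each operation:
Start: {1, 2, 6}
Event 1 (add p): added. Set: {1, 2, 6, p}
Event 2 (add d): added. Set: {1, 2, 6, d, p}
Event 3 (add 18): added. Set: {1, 18, 2, 6, d, p}
Event 4 (remove 2): removed. Set: {1, 18, 6, d, p}

Final set: {1, 18, 6, d, p} (size 5)

Answer: 5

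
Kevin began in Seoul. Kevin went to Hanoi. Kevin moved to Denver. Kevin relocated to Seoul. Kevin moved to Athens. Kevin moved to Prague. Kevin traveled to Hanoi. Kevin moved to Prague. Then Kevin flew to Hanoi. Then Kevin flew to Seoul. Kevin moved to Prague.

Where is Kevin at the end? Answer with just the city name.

Tracking Kevin's location:
Start: Kevin is in Seoul.
After move 1: Seoul -> Hanoi. Kevin is in Hanoi.
After move 2: Hanoi -> Denver. Kevin is in Denver.
After move 3: Denver -> Seoul. Kevin is in Seoul.
After move 4: Seoul -> Athens. Kevin is in Athens.
After move 5: Athens -> Prague. Kevin is in Prague.
After move 6: Prague -> Hanoi. Kevin is in Hanoi.
After move 7: Hanoi -> Prague. Kevin is in Prague.
After move 8: Prague -> Hanoi. Kevin is in Hanoi.
After move 9: Hanoi -> Seoul. Kevin is in Seoul.
After move 10: Seoul -> Prague. Kevin is in Prague.

Answer: Prague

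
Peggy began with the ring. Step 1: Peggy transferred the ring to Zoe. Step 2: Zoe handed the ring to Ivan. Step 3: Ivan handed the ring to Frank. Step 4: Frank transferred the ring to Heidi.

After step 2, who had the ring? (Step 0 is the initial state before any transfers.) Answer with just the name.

Answer: Ivan

Derivation:
Tracking the ring holder through step 2:
After step 0 (start): Peggy
After step 1: Zoe
After step 2: Ivan

At step 2, the holder is Ivan.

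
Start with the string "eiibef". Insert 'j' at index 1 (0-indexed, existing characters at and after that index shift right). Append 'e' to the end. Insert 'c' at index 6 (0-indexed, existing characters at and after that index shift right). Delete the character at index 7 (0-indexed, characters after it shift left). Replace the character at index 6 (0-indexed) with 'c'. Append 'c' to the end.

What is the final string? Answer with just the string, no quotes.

Answer: ejiibecec

Derivation:
Applying each edit step by step:
Start: "eiibef"
Op 1 (insert 'j' at idx 1): "eiibef" -> "ejiibef"
Op 2 (append 'e'): "ejiibef" -> "ejiibefe"
Op 3 (insert 'c' at idx 6): "ejiibefe" -> "ejiibecfe"
Op 4 (delete idx 7 = 'f'): "ejiibecfe" -> "ejiibece"
Op 5 (replace idx 6: 'c' -> 'c'): "ejiibece" -> "ejiibece"
Op 6 (append 'c'): "ejiibece" -> "ejiibecec"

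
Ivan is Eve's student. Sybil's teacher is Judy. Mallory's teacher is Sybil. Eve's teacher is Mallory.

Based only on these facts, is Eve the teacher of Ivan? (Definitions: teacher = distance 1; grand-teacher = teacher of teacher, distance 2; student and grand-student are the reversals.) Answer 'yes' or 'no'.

Answer: yes

Derivation:
Reconstructing the teacher chain from the given facts:
  Judy -> Sybil -> Mallory -> Eve -> Ivan
(each arrow means 'teacher of the next')
Positions in the chain (0 = top):
  position of Judy: 0
  position of Sybil: 1
  position of Mallory: 2
  position of Eve: 3
  position of Ivan: 4

Eve is at position 3, Ivan is at position 4; signed distance (j - i) = 1.
'teacher' requires j - i = 1. Actual distance is 1, so the relation HOLDS.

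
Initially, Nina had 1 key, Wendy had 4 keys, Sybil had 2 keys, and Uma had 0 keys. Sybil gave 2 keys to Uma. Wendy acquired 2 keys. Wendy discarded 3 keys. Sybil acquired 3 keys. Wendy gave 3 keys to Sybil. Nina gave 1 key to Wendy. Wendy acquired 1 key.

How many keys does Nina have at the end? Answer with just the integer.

Tracking counts step by step:
Start: Nina=1, Wendy=4, Sybil=2, Uma=0
Event 1 (Sybil -> Uma, 2): Sybil: 2 -> 0, Uma: 0 -> 2. State: Nina=1, Wendy=4, Sybil=0, Uma=2
Event 2 (Wendy +2): Wendy: 4 -> 6. State: Nina=1, Wendy=6, Sybil=0, Uma=2
Event 3 (Wendy -3): Wendy: 6 -> 3. State: Nina=1, Wendy=3, Sybil=0, Uma=2
Event 4 (Sybil +3): Sybil: 0 -> 3. State: Nina=1, Wendy=3, Sybil=3, Uma=2
Event 5 (Wendy -> Sybil, 3): Wendy: 3 -> 0, Sybil: 3 -> 6. State: Nina=1, Wendy=0, Sybil=6, Uma=2
Event 6 (Nina -> Wendy, 1): Nina: 1 -> 0, Wendy: 0 -> 1. State: Nina=0, Wendy=1, Sybil=6, Uma=2
Event 7 (Wendy +1): Wendy: 1 -> 2. State: Nina=0, Wendy=2, Sybil=6, Uma=2

Nina's final count: 0

Answer: 0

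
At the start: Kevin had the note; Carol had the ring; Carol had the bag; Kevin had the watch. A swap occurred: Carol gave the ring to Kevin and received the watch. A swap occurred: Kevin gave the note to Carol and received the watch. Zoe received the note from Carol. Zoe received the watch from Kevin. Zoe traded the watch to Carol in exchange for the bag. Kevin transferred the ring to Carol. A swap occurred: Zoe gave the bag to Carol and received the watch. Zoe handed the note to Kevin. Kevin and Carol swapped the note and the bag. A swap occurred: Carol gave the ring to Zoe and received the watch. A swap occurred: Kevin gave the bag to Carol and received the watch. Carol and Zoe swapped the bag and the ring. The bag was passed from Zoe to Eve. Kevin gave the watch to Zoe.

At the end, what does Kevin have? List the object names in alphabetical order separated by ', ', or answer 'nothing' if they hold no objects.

Answer: nothing

Derivation:
Tracking all object holders:
Start: note:Kevin, ring:Carol, bag:Carol, watch:Kevin
Event 1 (swap ring<->watch: now ring:Kevin, watch:Carol). State: note:Kevin, ring:Kevin, bag:Carol, watch:Carol
Event 2 (swap note<->watch: now note:Carol, watch:Kevin). State: note:Carol, ring:Kevin, bag:Carol, watch:Kevin
Event 3 (give note: Carol -> Zoe). State: note:Zoe, ring:Kevin, bag:Carol, watch:Kevin
Event 4 (give watch: Kevin -> Zoe). State: note:Zoe, ring:Kevin, bag:Carol, watch:Zoe
Event 5 (swap watch<->bag: now watch:Carol, bag:Zoe). State: note:Zoe, ring:Kevin, bag:Zoe, watch:Carol
Event 6 (give ring: Kevin -> Carol). State: note:Zoe, ring:Carol, bag:Zoe, watch:Carol
Event 7 (swap bag<->watch: now bag:Carol, watch:Zoe). State: note:Zoe, ring:Carol, bag:Carol, watch:Zoe
Event 8 (give note: Zoe -> Kevin). State: note:Kevin, ring:Carol, bag:Carol, watch:Zoe
Event 9 (swap note<->bag: now note:Carol, bag:Kevin). State: note:Carol, ring:Carol, bag:Kevin, watch:Zoe
Event 10 (swap ring<->watch: now ring:Zoe, watch:Carol). State: note:Carol, ring:Zoe, bag:Kevin, watch:Carol
Event 11 (swap bag<->watch: now bag:Carol, watch:Kevin). State: note:Carol, ring:Zoe, bag:Carol, watch:Kevin
Event 12 (swap bag<->ring: now bag:Zoe, ring:Carol). State: note:Carol, ring:Carol, bag:Zoe, watch:Kevin
Event 13 (give bag: Zoe -> Eve). State: note:Carol, ring:Carol, bag:Eve, watch:Kevin
Event 14 (give watch: Kevin -> Zoe). State: note:Carol, ring:Carol, bag:Eve, watch:Zoe

Final state: note:Carol, ring:Carol, bag:Eve, watch:Zoe
Kevin holds: (nothing).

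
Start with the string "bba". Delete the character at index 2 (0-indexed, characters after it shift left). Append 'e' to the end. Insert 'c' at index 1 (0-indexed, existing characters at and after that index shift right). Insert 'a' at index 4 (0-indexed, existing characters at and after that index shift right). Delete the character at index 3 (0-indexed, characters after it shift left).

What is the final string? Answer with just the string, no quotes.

Answer: bcba

Derivation:
Applying each edit step by step:
Start: "bba"
Op 1 (delete idx 2 = 'a'): "bba" -> "bb"
Op 2 (append 'e'): "bb" -> "bbe"
Op 3 (insert 'c' at idx 1): "bbe" -> "bcbe"
Op 4 (insert 'a' at idx 4): "bcbe" -> "bcbea"
Op 5 (delete idx 3 = 'e'): "bcbea" -> "bcba"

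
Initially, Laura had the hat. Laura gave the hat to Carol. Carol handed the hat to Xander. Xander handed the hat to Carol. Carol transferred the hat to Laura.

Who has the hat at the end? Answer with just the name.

Tracking the hat through each event:
Start: Laura has the hat.
After event 1: Carol has the hat.
After event 2: Xander has the hat.
After event 3: Carol has the hat.
After event 4: Laura has the hat.

Answer: Laura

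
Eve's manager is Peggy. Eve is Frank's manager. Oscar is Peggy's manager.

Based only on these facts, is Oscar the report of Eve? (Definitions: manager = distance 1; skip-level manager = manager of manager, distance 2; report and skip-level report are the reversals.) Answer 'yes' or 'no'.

Reconstructing the manager chain from the given facts:
  Oscar -> Peggy -> Eve -> Frank
(each arrow means 'manager of the next')
Positions in the chain (0 = top):
  position of Oscar: 0
  position of Peggy: 1
  position of Eve: 2
  position of Frank: 3

Oscar is at position 0, Eve is at position 2; signed distance (j - i) = 2.
'report' requires j - i = -1. Actual distance is 2, so the relation does NOT hold.

Answer: no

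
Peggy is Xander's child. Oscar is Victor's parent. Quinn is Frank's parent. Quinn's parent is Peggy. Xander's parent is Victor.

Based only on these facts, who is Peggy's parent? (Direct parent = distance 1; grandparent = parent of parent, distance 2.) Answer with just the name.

Reconstructing the parent chain from the given facts:
  Oscar -> Victor -> Xander -> Peggy -> Quinn -> Frank
(each arrow means 'parent of the next')
Positions in the chain (0 = top):
  position of Oscar: 0
  position of Victor: 1
  position of Xander: 2
  position of Peggy: 3
  position of Quinn: 4
  position of Frank: 5

Peggy is at position 3; the parent is 1 step up the chain, i.e. position 2: Xander.

Answer: Xander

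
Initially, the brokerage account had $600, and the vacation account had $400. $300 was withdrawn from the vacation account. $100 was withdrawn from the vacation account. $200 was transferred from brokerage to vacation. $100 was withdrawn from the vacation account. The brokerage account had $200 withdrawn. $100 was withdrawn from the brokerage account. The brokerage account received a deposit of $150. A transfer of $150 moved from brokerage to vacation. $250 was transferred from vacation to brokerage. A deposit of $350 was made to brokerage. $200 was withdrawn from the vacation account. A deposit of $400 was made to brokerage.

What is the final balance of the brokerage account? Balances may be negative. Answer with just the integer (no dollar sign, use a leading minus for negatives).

Tracking account balances step by step:
Start: brokerage=600, vacation=400
Event 1 (withdraw 300 from vacation): vacation: 400 - 300 = 100. Balances: brokerage=600, vacation=100
Event 2 (withdraw 100 from vacation): vacation: 100 - 100 = 0. Balances: brokerage=600, vacation=0
Event 3 (transfer 200 brokerage -> vacation): brokerage: 600 - 200 = 400, vacation: 0 + 200 = 200. Balances: brokerage=400, vacation=200
Event 4 (withdraw 100 from vacation): vacation: 200 - 100 = 100. Balances: brokerage=400, vacation=100
Event 5 (withdraw 200 from brokerage): brokerage: 400 - 200 = 200. Balances: brokerage=200, vacation=100
Event 6 (withdraw 100 from brokerage): brokerage: 200 - 100 = 100. Balances: brokerage=100, vacation=100
Event 7 (deposit 150 to brokerage): brokerage: 100 + 150 = 250. Balances: brokerage=250, vacation=100
Event 8 (transfer 150 brokerage -> vacation): brokerage: 250 - 150 = 100, vacation: 100 + 150 = 250. Balances: brokerage=100, vacation=250
Event 9 (transfer 250 vacation -> brokerage): vacation: 250 - 250 = 0, brokerage: 100 + 250 = 350. Balances: brokerage=350, vacation=0
Event 10 (deposit 350 to brokerage): brokerage: 350 + 350 = 700. Balances: brokerage=700, vacation=0
Event 11 (withdraw 200 from vacation): vacation: 0 - 200 = -200. Balances: brokerage=700, vacation=-200
Event 12 (deposit 400 to brokerage): brokerage: 700 + 400 = 1100. Balances: brokerage=1100, vacation=-200

Final balance of brokerage: 1100

Answer: 1100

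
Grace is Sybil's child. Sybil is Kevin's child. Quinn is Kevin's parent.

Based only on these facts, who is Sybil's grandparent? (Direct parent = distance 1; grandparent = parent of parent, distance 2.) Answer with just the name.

Answer: Quinn

Derivation:
Reconstructing the parent chain from the given facts:
  Quinn -> Kevin -> Sybil -> Grace
(each arrow means 'parent of the next')
Positions in the chain (0 = top):
  position of Quinn: 0
  position of Kevin: 1
  position of Sybil: 2
  position of Grace: 3

Sybil is at position 2; the grandparent is 2 steps up the chain, i.e. position 0: Quinn.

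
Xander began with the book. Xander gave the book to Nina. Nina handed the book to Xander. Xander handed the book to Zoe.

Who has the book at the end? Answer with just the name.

Tracking the book through each event:
Start: Xander has the book.
After event 1: Nina has the book.
After event 2: Xander has the book.
After event 3: Zoe has the book.

Answer: Zoe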